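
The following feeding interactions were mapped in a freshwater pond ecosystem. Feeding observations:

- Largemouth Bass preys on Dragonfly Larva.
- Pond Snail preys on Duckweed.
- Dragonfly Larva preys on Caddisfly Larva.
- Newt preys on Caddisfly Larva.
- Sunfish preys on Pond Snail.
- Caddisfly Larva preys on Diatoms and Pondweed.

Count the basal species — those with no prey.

Basal species (no prey listed): Pondweed, Diatoms, Duckweed.
Count: 3.

3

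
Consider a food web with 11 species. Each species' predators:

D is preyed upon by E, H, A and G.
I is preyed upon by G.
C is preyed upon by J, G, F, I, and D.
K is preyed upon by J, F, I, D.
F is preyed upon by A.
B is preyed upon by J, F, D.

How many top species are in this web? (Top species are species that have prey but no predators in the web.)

5

Top species (has prey, but nothing eats it): J, E, A, H, G.
Count: 5.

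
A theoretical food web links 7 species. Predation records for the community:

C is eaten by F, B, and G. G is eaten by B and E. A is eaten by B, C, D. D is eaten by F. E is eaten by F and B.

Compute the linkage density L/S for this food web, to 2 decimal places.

L/S = 1.57

There are L = 11 links among S = 7 species.
L/S = 11/7 = 1.5714 ≈ 1.57.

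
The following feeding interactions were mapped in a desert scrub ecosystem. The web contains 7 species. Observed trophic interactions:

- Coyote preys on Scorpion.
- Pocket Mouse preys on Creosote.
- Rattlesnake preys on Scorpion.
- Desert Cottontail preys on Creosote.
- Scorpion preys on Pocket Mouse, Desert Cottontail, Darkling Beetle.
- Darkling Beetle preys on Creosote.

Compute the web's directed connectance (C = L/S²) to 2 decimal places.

C = 0.16

The web has S = 7 species and L = 8 feeding links.
C = L / S² = 8 / 49 = 0.1633 ≈ 0.16.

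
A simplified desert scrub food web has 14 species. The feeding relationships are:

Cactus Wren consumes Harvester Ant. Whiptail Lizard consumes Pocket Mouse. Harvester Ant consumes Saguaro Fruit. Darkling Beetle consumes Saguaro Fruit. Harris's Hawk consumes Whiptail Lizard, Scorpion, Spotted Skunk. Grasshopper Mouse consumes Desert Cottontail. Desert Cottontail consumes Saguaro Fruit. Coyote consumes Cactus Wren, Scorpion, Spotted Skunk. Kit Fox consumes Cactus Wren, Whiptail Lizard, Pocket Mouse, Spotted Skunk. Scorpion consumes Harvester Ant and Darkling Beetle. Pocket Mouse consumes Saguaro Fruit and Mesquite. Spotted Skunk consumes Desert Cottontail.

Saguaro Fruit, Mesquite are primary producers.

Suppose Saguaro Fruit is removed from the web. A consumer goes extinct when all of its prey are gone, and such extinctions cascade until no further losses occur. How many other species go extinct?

8

Remove Saguaro Fruit.
Round 1: Harvester Ant (all prey gone), Desert Cottontail (all prey gone), Darkling Beetle (all prey gone) → extinct.
Round 2: Scorpion (all prey gone), Grasshopper Mouse (all prey gone), Cactus Wren (all prey gone), Spotted Skunk (all prey gone) → extinct.
Round 3: Coyote (all prey gone) → extinct.
No further losses. Total secondary extinctions: 8.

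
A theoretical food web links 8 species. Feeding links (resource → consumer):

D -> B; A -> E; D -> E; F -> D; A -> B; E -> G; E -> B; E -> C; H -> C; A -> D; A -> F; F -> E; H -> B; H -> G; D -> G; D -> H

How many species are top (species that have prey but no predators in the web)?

Top species (has prey, but nothing eats it): G, C, B.
Count: 3.

3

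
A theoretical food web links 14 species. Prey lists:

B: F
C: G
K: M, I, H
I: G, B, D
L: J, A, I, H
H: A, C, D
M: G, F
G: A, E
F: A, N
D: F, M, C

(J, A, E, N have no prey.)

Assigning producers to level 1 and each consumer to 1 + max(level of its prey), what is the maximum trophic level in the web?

6

Producers (level 1): J, A, E, N.
A → G → C → D → I → L gives L level 6.
No species has a prey at level 6, so no species reaches level 7.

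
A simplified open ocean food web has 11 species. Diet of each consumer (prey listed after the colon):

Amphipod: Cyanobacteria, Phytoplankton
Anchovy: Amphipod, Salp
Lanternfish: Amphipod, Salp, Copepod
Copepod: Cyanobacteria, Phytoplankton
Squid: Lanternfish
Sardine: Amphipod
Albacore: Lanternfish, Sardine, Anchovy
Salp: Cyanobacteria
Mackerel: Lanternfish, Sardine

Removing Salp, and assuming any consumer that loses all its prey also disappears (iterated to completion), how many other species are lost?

0

Remove Salp.
Every predator of it retains at least one other prey: Lanternfish still has Amphipod, Copepod; Anchovy still has Amphipod.
No consumer loses all prey, so no secondary extinctions occur.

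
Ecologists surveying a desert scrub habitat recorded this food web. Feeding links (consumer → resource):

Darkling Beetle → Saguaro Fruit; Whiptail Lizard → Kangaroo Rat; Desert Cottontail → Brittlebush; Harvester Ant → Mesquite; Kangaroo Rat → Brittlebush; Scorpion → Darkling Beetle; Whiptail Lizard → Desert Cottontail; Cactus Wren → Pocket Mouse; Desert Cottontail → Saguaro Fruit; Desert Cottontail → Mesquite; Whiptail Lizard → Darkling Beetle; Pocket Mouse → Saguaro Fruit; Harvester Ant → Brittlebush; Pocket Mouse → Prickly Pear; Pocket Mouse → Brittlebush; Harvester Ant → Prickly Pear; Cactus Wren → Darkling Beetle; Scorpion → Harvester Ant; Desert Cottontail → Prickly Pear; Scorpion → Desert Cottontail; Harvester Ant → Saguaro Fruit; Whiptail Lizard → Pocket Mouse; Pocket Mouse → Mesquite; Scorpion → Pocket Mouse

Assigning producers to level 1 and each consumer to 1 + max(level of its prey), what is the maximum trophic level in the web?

Producers (level 1): Prickly Pear, Brittlebush, Saguaro Fruit, Mesquite.
Prickly Pear → Pocket Mouse → Scorpion gives Scorpion level 3.
No species has a prey at level 3, so no species reaches level 4.

3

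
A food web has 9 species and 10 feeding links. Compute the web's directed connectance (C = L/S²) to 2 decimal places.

C = 0.12

The web has S = 9 species and L = 10 feeding links.
C = L / S² = 10 / 81 = 0.1235 ≈ 0.12.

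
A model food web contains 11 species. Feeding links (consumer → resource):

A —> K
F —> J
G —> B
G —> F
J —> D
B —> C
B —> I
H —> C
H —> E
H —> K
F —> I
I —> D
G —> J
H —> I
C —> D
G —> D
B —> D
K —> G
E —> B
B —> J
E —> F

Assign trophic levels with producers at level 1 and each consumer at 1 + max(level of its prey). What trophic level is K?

Trophic level 5

D is a producer → level 1.
J eats D → level 2.
B eats J (level 2); other prey at levels: D 1, I 2, C 2 → level 3.
G eats B (level 3); other prey at levels: D 1, J 2, F 3 → level 4.
K eats G → level 5.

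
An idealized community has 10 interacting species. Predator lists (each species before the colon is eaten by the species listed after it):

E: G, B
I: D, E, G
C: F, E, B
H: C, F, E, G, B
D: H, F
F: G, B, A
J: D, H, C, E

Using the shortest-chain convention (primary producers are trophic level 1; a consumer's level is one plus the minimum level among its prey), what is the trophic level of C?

J is a producer → level 1.
C eats J → level 2.

Trophic level 2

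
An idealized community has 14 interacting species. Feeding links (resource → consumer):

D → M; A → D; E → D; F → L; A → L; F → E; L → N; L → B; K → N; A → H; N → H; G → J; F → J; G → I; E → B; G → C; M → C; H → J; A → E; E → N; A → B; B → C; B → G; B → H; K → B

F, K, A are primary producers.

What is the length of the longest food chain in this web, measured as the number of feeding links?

4 links

One longest chain: F → E → B → G → J.
It has 5 species and 4 links.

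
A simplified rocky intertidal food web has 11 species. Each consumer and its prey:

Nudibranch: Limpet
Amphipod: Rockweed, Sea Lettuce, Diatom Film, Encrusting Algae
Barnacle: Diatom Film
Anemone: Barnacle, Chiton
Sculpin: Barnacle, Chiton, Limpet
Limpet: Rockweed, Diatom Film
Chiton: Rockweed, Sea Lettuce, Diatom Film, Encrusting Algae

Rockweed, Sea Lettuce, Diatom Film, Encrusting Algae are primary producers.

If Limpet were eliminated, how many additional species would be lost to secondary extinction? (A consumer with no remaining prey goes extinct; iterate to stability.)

1

Remove Limpet.
Round 1: Nudibranch (all prey gone) → extinct.
No further losses. Total secondary extinctions: 1.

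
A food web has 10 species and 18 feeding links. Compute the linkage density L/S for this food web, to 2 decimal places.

There are L = 18 links among S = 10 species.
L/S = 18/10 = 1.8000 ≈ 1.80.

L/S = 1.80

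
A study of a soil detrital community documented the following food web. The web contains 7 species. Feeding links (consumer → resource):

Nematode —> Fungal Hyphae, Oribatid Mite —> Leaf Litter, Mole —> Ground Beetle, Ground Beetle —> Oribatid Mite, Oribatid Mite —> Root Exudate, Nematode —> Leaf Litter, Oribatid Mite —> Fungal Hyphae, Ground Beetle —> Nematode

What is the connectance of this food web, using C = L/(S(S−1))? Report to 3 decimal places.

C = 0.190

The web has S = 7 species and L = 8 feeding links.
C = L / (S(S−1)) = 8 / 42 = 0.1905 ≈ 0.190.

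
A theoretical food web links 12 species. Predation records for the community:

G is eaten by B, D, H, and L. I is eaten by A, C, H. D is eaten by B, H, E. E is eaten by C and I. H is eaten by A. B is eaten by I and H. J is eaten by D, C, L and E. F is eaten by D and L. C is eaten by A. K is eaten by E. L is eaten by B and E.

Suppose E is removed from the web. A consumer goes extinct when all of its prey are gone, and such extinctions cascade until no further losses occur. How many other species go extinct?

Remove E.
Every predator of it retains at least one other prey: I still has B; C still has J, I.
No consumer loses all prey, so no secondary extinctions occur.

0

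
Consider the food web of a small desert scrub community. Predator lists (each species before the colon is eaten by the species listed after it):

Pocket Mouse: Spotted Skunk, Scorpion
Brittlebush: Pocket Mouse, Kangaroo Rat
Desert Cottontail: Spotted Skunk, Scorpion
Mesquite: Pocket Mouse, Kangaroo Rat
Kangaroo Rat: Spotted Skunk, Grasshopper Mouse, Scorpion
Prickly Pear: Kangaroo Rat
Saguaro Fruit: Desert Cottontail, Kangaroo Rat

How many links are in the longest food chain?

2 links

One longest chain: Saguaro Fruit → Desert Cottontail → Spotted Skunk.
It has 3 species and 2 links.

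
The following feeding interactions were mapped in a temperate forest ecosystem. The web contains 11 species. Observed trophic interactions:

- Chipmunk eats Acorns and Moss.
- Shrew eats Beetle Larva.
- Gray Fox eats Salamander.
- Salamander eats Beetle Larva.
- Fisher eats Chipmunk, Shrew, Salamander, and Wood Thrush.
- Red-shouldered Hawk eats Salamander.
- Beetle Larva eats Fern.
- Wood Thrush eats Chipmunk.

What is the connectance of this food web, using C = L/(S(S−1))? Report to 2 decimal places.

C = 0.11

The web has S = 11 species and L = 12 feeding links.
C = L / (S(S−1)) = 12 / 110 = 0.1091 ≈ 0.11.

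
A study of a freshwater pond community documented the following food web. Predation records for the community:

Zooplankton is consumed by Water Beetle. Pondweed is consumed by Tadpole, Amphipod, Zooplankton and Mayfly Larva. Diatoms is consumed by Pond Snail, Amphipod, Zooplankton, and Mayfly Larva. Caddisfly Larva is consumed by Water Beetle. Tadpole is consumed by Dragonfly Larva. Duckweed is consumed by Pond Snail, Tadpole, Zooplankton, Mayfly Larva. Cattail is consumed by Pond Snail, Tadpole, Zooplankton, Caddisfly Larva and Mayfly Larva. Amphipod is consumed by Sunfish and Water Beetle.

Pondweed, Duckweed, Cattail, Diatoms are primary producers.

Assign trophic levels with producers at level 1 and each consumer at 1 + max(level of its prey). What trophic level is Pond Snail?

Trophic level 2

Duckweed is a producer → level 1.
Pond Snail eats Duckweed (level 1); other prey at levels: Cattail 1, Diatoms 1 → level 2.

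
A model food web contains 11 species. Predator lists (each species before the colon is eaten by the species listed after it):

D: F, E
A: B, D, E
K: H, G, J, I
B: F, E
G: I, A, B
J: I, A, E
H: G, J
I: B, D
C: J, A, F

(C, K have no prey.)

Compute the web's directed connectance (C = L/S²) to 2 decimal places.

The web has S = 11 species and L = 24 feeding links.
C = L / S² = 24 / 121 = 0.1983 ≈ 0.20.

C = 0.20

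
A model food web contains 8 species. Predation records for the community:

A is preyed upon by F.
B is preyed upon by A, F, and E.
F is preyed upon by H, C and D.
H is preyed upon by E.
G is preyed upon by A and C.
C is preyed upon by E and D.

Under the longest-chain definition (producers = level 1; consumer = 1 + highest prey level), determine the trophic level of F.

Trophic level 3

G is a producer → level 1.
A eats G (level 1); other prey at levels: B 1 → level 2.
F eats A (level 2); other prey at levels: B 1 → level 3.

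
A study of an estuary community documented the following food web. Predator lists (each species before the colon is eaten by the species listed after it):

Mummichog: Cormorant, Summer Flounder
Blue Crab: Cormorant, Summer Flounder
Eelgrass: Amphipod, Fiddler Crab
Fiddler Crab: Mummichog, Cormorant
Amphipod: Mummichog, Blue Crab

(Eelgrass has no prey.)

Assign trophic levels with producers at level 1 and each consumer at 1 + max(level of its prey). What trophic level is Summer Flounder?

Eelgrass is a producer → level 1.
Amphipod eats Eelgrass → level 2.
Mummichog eats Amphipod (level 2); other prey at levels: Fiddler Crab 2 → level 3.
Summer Flounder eats Mummichog (level 3); other prey at levels: Blue Crab 3 → level 4.

Trophic level 4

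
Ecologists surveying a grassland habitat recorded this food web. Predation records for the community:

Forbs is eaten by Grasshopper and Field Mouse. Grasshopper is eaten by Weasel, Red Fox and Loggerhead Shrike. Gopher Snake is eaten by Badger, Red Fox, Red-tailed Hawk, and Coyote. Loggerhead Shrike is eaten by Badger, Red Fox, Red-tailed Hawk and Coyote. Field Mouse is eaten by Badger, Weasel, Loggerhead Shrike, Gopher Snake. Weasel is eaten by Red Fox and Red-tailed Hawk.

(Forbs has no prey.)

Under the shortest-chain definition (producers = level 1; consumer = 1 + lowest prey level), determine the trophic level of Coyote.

Trophic level 4

Forbs is a producer → level 1.
Field Mouse eats Forbs → level 2.
Loggerhead Shrike eats Field Mouse → level 3.
Coyote eats Loggerhead Shrike → level 4.
No prey of Coyote is below level 3, so 4 is the minimum.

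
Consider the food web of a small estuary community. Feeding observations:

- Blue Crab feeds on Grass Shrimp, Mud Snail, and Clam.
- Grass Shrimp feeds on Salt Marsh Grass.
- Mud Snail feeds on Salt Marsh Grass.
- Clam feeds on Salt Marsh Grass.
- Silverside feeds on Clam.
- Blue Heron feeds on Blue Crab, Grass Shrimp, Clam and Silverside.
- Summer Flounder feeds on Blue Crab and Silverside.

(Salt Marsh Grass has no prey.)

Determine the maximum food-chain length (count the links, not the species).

One longest chain: Salt Marsh Grass → Clam → Silverside → Summer Flounder.
It has 4 species and 3 links.

3 links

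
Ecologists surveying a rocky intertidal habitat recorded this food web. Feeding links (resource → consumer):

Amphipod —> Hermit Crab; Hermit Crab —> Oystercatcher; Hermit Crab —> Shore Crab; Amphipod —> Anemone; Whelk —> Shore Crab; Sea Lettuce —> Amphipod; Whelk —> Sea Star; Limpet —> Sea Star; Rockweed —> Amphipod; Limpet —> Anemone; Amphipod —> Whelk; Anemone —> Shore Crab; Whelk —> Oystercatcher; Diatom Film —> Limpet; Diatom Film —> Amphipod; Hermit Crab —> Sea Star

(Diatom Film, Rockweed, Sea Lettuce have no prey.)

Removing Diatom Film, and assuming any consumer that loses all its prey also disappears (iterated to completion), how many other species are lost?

1

Remove Diatom Film.
Round 1: Limpet (all prey gone) → extinct.
No further losses. Total secondary extinctions: 1.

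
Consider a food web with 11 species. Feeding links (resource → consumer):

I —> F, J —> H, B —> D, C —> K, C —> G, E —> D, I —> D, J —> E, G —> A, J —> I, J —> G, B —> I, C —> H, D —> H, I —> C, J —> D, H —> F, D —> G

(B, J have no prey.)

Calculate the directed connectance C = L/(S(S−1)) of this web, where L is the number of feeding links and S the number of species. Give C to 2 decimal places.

The web has S = 11 species and L = 18 feeding links.
C = L / (S(S−1)) = 18 / 110 = 0.1636 ≈ 0.16.

C = 0.16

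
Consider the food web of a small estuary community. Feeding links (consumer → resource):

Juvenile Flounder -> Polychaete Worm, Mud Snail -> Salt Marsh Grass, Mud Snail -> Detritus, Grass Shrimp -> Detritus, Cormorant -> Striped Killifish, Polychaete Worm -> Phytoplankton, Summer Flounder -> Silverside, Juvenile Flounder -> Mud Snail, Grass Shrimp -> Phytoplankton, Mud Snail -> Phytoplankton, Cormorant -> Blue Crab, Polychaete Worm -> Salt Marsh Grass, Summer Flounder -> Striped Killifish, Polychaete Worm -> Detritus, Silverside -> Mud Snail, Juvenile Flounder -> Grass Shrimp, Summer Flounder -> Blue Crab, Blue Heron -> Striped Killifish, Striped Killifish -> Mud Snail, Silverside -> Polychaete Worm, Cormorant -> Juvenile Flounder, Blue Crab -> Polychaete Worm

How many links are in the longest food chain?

One longest chain: Detritus → Mud Snail → Striped Killifish → Cormorant.
It has 4 species and 3 links.

3 links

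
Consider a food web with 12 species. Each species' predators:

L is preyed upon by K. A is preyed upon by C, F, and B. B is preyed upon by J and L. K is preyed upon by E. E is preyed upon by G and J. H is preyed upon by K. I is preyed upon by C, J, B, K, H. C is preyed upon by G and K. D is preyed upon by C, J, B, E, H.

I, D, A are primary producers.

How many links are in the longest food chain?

5 links

One longest chain: I → B → L → K → E → G.
It has 6 species and 5 links.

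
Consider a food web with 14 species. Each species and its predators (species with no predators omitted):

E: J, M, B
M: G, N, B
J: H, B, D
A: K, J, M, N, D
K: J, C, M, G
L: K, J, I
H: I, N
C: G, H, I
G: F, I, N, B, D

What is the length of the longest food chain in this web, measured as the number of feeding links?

One longest chain: L → K → C → G → F.
It has 5 species and 4 links.

4 links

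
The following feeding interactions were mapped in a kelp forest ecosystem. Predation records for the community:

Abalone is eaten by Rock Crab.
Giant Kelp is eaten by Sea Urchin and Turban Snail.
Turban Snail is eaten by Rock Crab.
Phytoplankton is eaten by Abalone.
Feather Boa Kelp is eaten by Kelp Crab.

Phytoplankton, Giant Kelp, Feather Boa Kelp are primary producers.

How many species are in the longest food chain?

3 species

One longest chain: Phytoplankton → Abalone → Rock Crab.
It has 3 species and 2 links.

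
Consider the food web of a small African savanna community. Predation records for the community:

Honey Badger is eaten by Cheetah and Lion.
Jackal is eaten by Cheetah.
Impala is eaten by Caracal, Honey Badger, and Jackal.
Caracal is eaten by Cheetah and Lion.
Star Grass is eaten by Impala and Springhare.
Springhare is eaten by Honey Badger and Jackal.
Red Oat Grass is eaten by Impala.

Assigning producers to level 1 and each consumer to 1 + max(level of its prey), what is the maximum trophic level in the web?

4

Producers (level 1): Red Oat Grass, Star Grass.
Red Oat Grass → Impala → Honey Badger → Lion gives Lion level 4.
No species has a prey at level 4, so no species reaches level 5.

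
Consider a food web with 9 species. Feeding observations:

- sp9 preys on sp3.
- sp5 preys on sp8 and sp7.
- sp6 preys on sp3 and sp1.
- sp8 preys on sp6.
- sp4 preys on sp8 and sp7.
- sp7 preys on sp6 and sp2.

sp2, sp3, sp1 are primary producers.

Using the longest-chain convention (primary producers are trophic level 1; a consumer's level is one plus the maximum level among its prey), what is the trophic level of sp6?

Trophic level 2

sp3 is a producer → level 1.
sp6 eats sp3 (level 1); other prey at levels: sp1 1 → level 2.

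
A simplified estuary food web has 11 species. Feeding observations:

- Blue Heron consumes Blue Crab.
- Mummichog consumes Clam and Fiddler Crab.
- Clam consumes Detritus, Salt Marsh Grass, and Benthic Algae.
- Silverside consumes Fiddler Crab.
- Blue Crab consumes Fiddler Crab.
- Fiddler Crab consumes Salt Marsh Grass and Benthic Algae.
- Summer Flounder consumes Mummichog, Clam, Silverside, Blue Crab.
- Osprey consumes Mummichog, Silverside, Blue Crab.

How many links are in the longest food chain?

3 links

One longest chain: Benthic Algae → Fiddler Crab → Blue Crab → Summer Flounder.
It has 4 species and 3 links.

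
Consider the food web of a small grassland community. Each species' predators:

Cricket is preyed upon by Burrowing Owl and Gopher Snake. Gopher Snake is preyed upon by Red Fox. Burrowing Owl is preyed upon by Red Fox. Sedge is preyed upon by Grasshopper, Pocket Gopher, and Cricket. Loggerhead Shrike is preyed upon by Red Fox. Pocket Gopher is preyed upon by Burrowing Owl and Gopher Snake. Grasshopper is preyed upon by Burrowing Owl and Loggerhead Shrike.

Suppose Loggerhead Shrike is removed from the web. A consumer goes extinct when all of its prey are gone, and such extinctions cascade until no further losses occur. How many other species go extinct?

Remove Loggerhead Shrike.
Every predator of it retains at least one other prey: Red Fox still has Gopher Snake, Burrowing Owl.
No consumer loses all prey, so no secondary extinctions occur.

0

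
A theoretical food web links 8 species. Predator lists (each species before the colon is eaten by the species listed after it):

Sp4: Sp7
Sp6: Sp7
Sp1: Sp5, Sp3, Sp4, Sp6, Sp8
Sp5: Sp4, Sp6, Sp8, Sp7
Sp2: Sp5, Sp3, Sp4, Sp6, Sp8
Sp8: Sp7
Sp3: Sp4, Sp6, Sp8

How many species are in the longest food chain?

4 species

One longest chain: Sp1 → Sp5 → Sp4 → Sp7.
It has 4 species and 3 links.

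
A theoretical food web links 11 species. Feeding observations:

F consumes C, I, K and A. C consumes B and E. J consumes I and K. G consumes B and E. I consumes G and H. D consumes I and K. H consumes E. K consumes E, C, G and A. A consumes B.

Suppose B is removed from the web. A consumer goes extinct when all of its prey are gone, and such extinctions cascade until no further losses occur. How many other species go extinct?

Remove B.
Round 1: A (all prey gone) → extinct.
No further losses. Total secondary extinctions: 1.

1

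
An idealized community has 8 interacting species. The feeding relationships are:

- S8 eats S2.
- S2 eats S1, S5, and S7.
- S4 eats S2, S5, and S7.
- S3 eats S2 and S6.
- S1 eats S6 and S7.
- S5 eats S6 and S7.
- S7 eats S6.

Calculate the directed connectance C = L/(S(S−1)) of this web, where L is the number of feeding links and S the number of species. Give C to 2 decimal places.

C = 0.25

The web has S = 8 species and L = 14 feeding links.
C = L / (S(S−1)) = 14 / 56 = 0.2500 ≈ 0.25.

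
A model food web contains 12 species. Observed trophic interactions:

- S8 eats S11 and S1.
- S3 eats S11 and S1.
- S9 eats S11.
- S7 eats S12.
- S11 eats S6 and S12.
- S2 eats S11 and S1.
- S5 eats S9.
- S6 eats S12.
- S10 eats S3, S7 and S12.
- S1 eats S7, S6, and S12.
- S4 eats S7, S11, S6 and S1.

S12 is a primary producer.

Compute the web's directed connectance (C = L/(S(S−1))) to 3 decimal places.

C = 0.167

The web has S = 12 species and L = 22 feeding links.
C = L / (S(S−1)) = 22 / 132 = 0.1667 ≈ 0.167.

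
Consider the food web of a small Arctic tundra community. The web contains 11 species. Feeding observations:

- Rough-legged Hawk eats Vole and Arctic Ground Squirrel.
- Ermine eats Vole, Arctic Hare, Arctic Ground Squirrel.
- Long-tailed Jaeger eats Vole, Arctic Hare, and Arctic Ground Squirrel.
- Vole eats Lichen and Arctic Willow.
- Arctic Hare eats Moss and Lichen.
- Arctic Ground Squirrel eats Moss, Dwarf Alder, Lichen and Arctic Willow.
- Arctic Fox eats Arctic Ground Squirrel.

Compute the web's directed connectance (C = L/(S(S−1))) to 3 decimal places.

C = 0.155

The web has S = 11 species and L = 17 feeding links.
C = L / (S(S−1)) = 17 / 110 = 0.1545 ≈ 0.155.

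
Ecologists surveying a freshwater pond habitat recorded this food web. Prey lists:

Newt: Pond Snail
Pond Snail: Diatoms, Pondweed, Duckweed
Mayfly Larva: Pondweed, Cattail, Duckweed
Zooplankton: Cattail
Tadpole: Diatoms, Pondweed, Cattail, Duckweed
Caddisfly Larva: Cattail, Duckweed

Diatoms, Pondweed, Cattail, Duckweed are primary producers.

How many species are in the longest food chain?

One longest chain: Diatoms → Pond Snail → Newt.
It has 3 species and 2 links.

3 species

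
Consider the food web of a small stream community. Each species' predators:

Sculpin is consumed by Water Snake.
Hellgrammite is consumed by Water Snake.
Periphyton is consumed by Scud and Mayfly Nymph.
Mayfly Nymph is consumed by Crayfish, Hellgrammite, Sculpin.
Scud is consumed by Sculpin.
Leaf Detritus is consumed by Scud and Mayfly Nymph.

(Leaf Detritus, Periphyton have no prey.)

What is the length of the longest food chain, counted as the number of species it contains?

4 species

One longest chain: Leaf Detritus → Mayfly Nymph → Hellgrammite → Water Snake.
It has 4 species and 3 links.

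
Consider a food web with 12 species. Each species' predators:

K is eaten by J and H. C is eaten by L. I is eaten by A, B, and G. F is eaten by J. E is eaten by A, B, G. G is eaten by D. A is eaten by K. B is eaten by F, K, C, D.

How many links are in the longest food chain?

One longest chain: I → B → F → J.
It has 4 species and 3 links.

3 links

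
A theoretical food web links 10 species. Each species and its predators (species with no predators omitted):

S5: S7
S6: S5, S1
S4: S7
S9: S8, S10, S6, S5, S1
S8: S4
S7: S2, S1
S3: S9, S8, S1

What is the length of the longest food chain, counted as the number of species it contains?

6 species

One longest chain: S3 → S9 → S6 → S5 → S7 → S2.
It has 6 species and 5 links.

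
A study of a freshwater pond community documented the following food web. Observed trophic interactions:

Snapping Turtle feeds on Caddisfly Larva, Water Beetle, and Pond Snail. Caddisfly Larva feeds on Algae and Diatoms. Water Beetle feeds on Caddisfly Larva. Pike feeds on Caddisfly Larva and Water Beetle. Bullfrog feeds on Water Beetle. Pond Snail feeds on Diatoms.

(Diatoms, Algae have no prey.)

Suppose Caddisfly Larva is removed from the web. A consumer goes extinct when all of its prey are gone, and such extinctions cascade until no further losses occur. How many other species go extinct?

3

Remove Caddisfly Larva.
Round 1: Water Beetle (all prey gone) → extinct.
Round 2: Pike (all prey gone), Bullfrog (all prey gone) → extinct.
No further losses. Total secondary extinctions: 3.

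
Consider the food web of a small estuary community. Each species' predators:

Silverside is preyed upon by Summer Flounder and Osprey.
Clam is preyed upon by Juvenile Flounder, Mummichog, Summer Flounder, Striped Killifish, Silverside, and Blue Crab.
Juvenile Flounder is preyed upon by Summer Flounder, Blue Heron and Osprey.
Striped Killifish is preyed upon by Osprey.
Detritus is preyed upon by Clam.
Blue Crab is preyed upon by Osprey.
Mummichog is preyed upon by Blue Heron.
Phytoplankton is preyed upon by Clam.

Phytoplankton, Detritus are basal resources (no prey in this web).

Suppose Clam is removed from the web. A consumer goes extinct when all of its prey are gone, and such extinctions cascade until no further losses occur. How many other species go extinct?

8

Remove Clam.
Round 1: Juvenile Flounder (all prey gone), Mummichog (all prey gone), Silverside (all prey gone), Blue Crab (all prey gone), Striped Killifish (all prey gone) → extinct.
Round 2: Summer Flounder (all prey gone), Osprey (all prey gone), Blue Heron (all prey gone) → extinct.
No further losses. Total secondary extinctions: 8.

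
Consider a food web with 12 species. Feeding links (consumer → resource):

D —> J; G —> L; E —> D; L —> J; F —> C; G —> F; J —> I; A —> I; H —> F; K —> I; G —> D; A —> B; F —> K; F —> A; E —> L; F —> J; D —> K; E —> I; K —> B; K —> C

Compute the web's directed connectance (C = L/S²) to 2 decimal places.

The web has S = 12 species and L = 20 feeding links.
C = L / S² = 20 / 144 = 0.1389 ≈ 0.14.

C = 0.14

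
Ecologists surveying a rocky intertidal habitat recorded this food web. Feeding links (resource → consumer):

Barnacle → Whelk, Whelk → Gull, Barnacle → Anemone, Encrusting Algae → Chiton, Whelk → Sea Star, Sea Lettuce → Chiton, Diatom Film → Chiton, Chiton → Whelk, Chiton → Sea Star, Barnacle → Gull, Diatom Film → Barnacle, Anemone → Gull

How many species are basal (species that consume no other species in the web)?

3

Basal species (no prey listed): Sea Lettuce, Encrusting Algae, Diatom Film.
Count: 3.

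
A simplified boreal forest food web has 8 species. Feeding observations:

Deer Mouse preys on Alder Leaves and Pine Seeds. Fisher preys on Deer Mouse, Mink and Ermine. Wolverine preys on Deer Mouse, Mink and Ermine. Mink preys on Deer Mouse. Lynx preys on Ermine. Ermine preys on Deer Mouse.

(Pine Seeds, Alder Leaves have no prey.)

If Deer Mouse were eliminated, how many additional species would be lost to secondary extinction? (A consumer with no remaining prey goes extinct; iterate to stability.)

5

Remove Deer Mouse.
Round 1: Ermine (all prey gone), Mink (all prey gone) → extinct.
Round 2: Fisher (all prey gone), Wolverine (all prey gone), Lynx (all prey gone) → extinct.
No further losses. Total secondary extinctions: 5.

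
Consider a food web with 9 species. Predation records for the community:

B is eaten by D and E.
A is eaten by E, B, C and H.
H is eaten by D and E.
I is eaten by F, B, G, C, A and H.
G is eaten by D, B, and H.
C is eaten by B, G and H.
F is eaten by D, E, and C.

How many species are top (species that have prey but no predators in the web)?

Top species (has prey, but nothing eats it): E, D.
Count: 2.

2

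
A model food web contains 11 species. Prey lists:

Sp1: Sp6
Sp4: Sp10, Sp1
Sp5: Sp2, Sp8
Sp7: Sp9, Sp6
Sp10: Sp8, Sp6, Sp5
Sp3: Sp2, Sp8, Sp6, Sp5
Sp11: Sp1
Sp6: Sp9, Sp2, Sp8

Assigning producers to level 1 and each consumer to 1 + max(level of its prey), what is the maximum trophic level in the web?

4

Producers (level 1): Sp9, Sp2, Sp8.
Sp9 → Sp6 → Sp1 → Sp11 gives Sp11 level 4.
No species has a prey at level 4, so no species reaches level 5.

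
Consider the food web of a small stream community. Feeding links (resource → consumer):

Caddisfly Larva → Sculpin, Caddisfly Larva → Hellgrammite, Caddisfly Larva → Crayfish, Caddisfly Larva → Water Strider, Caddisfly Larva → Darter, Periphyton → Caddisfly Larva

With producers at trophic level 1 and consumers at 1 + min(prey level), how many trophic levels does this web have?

Producers (level 1): Periphyton.
Following each consumer down to its lowest-level prey: Periphyton → Caddisfly Larva → Hellgrammite (levels 1 through 3).
All prey of Hellgrammite (Caddisfly Larva 2) are at level 2 or above, so Hellgrammite is at level 1 + 2 = 3.
Every consumer has at least one prey at level 2 or below, so none exceeds level 3.

3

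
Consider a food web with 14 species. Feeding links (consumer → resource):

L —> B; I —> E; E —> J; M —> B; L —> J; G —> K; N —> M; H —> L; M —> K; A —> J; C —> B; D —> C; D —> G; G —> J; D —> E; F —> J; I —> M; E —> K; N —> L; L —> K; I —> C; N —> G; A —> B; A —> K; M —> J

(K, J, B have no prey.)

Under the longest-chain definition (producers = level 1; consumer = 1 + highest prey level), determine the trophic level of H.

Trophic level 3

K is a producer → level 1.
L eats K (level 1); other prey at levels: J 1, B 1 → level 2.
H eats L → level 3.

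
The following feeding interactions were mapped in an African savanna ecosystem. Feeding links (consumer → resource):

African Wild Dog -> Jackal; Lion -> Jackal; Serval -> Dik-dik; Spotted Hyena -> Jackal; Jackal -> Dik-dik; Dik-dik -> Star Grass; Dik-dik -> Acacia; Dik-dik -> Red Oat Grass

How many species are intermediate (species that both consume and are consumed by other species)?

Intermediate species (has both prey and predators): Dik-dik, Jackal.
Count: 2.

2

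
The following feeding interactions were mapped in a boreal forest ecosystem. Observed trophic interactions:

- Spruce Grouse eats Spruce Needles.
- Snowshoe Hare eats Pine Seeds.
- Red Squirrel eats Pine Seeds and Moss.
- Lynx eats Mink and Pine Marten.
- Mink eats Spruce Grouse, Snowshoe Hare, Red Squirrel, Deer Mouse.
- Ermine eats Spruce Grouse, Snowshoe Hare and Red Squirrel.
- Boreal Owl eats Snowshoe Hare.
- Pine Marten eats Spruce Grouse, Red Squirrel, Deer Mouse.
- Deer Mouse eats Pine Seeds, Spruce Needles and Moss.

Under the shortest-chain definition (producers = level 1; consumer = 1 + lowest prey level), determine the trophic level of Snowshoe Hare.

Trophic level 2

Pine Seeds is a producer → level 1.
Snowshoe Hare eats Pine Seeds → level 2.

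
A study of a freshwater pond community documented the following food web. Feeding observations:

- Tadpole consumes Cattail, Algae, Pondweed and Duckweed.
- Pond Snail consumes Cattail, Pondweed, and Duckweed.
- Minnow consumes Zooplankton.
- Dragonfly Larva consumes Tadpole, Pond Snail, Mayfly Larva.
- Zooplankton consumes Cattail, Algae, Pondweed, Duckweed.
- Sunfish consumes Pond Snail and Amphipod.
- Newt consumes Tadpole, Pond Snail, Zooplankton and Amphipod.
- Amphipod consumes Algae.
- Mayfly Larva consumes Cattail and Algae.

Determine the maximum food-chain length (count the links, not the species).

2 links

One longest chain: Algae → Mayfly Larva → Dragonfly Larva.
It has 3 species and 2 links.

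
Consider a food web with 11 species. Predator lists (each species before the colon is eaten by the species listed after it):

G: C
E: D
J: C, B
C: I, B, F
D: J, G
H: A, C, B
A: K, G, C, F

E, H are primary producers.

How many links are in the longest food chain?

One longest chain: E → D → J → C → I.
It has 5 species and 4 links.

4 links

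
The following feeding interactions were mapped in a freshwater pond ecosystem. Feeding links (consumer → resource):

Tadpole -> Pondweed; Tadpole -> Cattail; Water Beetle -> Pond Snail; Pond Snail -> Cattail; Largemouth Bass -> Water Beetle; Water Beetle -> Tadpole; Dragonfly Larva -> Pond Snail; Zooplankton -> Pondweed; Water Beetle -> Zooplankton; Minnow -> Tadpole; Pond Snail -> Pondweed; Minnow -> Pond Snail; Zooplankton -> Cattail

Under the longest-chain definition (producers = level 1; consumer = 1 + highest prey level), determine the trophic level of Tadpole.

Trophic level 2

Pondweed is a producer → level 1.
Tadpole eats Pondweed (level 1); other prey at levels: Cattail 1 → level 2.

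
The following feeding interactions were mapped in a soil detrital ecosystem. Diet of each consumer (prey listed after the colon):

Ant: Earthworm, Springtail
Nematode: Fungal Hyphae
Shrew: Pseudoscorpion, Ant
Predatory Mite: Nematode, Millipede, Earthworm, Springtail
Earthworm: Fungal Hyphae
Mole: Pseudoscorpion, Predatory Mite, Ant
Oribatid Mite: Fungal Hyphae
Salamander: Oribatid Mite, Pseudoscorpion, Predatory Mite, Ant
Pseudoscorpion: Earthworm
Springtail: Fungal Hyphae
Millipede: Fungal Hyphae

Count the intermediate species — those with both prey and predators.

Intermediate species (has both prey and predators): Oribatid Mite, Nematode, Millipede, Earthworm, Springtail, Pseudoscorpion, Predatory Mite, Ant.
Count: 8.

8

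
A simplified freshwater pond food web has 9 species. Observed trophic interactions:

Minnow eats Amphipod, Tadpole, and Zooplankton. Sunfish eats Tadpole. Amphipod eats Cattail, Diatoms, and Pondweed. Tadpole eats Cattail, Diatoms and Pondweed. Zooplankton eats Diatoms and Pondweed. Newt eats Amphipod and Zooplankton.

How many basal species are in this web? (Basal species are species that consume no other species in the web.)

3

Basal species (no prey listed): Pondweed, Diatoms, Cattail.
Count: 3.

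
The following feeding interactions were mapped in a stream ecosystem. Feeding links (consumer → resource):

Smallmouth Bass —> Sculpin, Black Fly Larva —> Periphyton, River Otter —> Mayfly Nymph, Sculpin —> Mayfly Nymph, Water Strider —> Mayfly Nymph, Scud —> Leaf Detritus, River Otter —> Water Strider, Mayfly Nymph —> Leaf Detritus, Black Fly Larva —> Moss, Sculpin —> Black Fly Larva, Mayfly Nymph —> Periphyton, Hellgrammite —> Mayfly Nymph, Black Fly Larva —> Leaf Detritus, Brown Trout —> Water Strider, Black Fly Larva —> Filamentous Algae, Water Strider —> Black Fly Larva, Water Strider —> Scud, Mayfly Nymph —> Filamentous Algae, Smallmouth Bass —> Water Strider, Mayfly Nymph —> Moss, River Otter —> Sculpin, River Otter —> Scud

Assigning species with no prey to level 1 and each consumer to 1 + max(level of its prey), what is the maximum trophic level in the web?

4

Basal resources (level 1): Periphyton, Leaf Detritus, Filamentous Algae, Moss.
Periphyton → Black Fly Larva → Water Strider → River Otter gives River Otter level 4.
No species has a prey at level 4, so no species reaches level 5.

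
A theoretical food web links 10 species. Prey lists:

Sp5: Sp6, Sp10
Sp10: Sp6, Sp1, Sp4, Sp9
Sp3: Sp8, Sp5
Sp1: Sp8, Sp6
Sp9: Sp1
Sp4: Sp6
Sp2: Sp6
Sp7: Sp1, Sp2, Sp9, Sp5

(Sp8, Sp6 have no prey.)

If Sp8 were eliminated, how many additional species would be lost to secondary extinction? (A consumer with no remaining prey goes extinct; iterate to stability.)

0

Remove Sp8.
Every predator of it retains at least one other prey: Sp1 still has Sp6; Sp3 still has Sp5.
No consumer loses all prey, so no secondary extinctions occur.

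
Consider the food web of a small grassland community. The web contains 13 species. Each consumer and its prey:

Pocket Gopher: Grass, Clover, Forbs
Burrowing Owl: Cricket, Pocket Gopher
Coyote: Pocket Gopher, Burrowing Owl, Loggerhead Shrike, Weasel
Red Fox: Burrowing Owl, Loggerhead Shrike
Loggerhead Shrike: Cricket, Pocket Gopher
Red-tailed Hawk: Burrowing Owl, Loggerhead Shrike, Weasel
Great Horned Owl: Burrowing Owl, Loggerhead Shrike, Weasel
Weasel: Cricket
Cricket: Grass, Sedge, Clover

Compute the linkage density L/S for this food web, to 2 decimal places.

There are L = 23 links among S = 13 species.
L/S = 23/13 = 1.7692 ≈ 1.77.

L/S = 1.77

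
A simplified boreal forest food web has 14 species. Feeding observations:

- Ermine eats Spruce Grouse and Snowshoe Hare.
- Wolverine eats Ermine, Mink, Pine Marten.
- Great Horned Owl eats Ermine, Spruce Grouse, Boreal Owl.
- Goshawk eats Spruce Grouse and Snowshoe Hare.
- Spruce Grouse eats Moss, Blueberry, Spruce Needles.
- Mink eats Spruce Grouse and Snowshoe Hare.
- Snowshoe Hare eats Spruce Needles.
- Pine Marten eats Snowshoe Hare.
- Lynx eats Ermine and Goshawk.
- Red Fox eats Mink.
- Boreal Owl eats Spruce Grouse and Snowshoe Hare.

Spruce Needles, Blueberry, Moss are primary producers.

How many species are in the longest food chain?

4 species

One longest chain: Spruce Needles → Snowshoe Hare → Pine Marten → Wolverine.
It has 4 species and 3 links.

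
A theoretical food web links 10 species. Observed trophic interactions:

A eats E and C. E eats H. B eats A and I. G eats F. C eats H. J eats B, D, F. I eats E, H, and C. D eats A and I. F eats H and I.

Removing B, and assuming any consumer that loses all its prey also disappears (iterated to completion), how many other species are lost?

0

Remove B.
Every predator of it retains at least one other prey: J still has D, F.
No consumer loses all prey, so no secondary extinctions occur.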